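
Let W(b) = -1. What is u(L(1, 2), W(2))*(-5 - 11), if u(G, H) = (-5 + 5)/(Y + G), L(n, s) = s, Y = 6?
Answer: 0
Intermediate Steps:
u(G, H) = 0 (u(G, H) = (-5 + 5)/(6 + G) = 0/(6 + G) = 0)
u(L(1, 2), W(2))*(-5 - 11) = 0*(-5 - 11) = 0*(-16) = 0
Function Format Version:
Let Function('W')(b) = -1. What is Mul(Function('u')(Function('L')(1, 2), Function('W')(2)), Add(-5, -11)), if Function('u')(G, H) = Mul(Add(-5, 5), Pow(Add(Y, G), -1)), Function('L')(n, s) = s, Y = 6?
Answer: 0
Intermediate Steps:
Function('u')(G, H) = 0 (Function('u')(G, H) = Mul(Add(-5, 5), Pow(Add(6, G), -1)) = Mul(0, Pow(Add(6, G), -1)) = 0)
Mul(Function('u')(Function('L')(1, 2), Function('W')(2)), Add(-5, -11)) = Mul(0, Add(-5, -11)) = Mul(0, -16) = 0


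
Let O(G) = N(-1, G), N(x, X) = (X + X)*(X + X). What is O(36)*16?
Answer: 82944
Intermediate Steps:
N(x, X) = 4*X**2 (N(x, X) = (2*X)*(2*X) = 4*X**2)
O(G) = 4*G**2
O(36)*16 = (4*36**2)*16 = (4*1296)*16 = 5184*16 = 82944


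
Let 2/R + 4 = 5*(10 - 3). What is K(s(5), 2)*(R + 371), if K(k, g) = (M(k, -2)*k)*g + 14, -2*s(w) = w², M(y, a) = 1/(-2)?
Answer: 609659/62 ≈ 9833.2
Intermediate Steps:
M(y, a) = -½
s(w) = -w²/2
R = 2/31 (R = 2/(-4 + 5*(10 - 3)) = 2/(-4 + 5*7) = 2/(-4 + 35) = 2/31 ≈ 0.064516)
K(k, g) = 14 - g*k/2 (K(k, g) = (-k/2)*g + 14 = -g*k/2 + 14 = 14 - g*k/2)
K(s(5), 2)*(R + 371) = (14 - ½*2*(-½*5²))*(2/31 + 371) = (14 - ½*2*(-½*25))*(11503/31) = (14 - ½*2*(-25/2))*(11503/31) = (14 + 25/2)*(11503/31) = (53/2)*(11503/31) = 609659/62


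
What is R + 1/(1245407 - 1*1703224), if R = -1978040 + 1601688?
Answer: -172300343585/457817 ≈ -3.7635e+5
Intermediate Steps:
R = -376352
R + 1/(1245407 - 1*1703224) = -376352 + 1/(1245407 - 1*1703224) = -376352 + 1/(1245407 - 1703224) = -376352 + 1/(-457817) = -376352 - 1/457817 = -172300343585/457817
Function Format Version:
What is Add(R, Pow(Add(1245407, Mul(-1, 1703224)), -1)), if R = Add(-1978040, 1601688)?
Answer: Rational(-172300343585, 457817) ≈ -3.7635e+5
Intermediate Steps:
R = -376352
Add(R, Pow(Add(1245407, Mul(-1, 1703224)), -1)) = Add(-376352, Pow(Add(1245407, Mul(-1, 1703224)), -1)) = Add(-376352, Pow(Add(1245407, -1703224), -1)) = Add(-376352, Pow(-457817, -1)) = Add(-376352, Rational(-1, 457817)) = Rational(-172300343585, 457817)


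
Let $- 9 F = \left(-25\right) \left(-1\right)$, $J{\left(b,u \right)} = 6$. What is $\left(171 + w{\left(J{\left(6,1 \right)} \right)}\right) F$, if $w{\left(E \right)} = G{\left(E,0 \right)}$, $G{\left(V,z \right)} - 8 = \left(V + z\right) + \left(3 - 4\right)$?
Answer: $- \frac{4600}{9} \approx -511.11$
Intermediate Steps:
$G{\left(V,z \right)} = 7 + V + z$ ($G{\left(V,z \right)} = 8 + \left(\left(V + z\right) + \left(3 - 4\right)\right) = 8 - \left(1 - V - z\right) = 8 + \left(-1 + V + z\right) = 7 + V + z$)
$w{\left(E \right)} = 7 + E$ ($w{\left(E \right)} = 7 + E + 0 = 7 + E$)
$F = - \frac{25}{9}$ ($F = - \frac{\left(-25\right) \left(-1\right)}{9} = \left(- \frac{1}{9}\right) 25 = - \frac{25}{9} \approx -2.7778$)
$\left(171 + w{\left(J{\left(6,1 \right)} \right)}\right) F = \left(171 + \left(7 + 6\right)\right) \left(- \frac{25}{9}\right) = \left(171 + 13\right) \left(- \frac{25}{9}\right) = 184 \left(- \frac{25}{9}\right) = - \frac{4600}{9}$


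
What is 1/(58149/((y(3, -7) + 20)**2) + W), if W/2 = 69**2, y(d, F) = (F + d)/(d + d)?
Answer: 3364/32555349 ≈ 0.00010333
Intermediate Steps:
y(d, F) = (F + d)/(2*d) (y(d, F) = (F + d)/((2*d)) = (F + d)*(1/(2*d)) = (F + d)/(2*d))
W = 9522 (W = 2*69**2 = 2*4761 = 9522)
1/(58149/((y(3, -7) + 20)**2) + W) = 1/(58149/(((1/2)*(-7 + 3)/3 + 20)**2) + 9522) = 1/(58149/(((1/2)*(1/3)*(-4) + 20)**2) + 9522) = 1/(58149/((-2/3 + 20)**2) + 9522) = 1/(58149/((58/3)**2) + 9522) = 1/(58149/(3364/9) + 9522) = 1/(58149*(9/3364) + 9522) = 1/(523341/3364 + 9522) = 1/(32555349/3364) = 3364/32555349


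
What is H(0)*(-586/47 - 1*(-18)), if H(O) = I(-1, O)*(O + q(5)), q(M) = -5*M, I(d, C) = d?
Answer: 6500/47 ≈ 138.30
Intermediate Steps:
H(O) = 25 - O (H(O) = -(O - 5*5) = -(O - 25) = -(-25 + O) = 25 - O)
H(0)*(-586/47 - 1*(-18)) = (25 - 1*0)*(-586/47 - 1*(-18)) = (25 + 0)*(-586*1/47 + 18) = 25*(-586/47 + 18) = 25*(260/47) = 6500/47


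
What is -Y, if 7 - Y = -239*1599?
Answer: -382168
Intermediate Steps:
Y = 382168 (Y = 7 - (-239)*1599 = 7 - 1*(-382161) = 7 + 382161 = 382168)
-Y = -1*382168 = -382168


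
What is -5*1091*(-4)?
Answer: 21820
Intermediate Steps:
-5*1091*(-4) = -5455*(-4) = 21820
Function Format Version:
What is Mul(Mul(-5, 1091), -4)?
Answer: 21820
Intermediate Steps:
Mul(Mul(-5, 1091), -4) = Mul(-5455, -4) = 21820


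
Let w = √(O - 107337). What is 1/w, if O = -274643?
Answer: -I*√95495/190990 ≈ -0.001618*I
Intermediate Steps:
w = 2*I*√95495 (w = √(-274643 - 107337) = √(-381980) = 2*I*√95495 ≈ 618.04*I)
1/w = 1/(2*I*√95495) = -I*√95495/190990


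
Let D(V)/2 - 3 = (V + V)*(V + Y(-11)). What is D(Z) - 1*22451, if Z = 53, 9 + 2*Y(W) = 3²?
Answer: -11209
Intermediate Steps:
Y(W) = 0 (Y(W) = -9/2 + (½)*3² = -9/2 + (½)*9 = -9/2 + 9/2 = 0)
D(V) = 6 + 4*V² (D(V) = 6 + 2*((V + V)*(V + 0)) = 6 + 2*((2*V)*V) = 6 + 2*(2*V²) = 6 + 4*V²)
D(Z) - 1*22451 = (6 + 4*53²) - 1*22451 = (6 + 4*2809) - 22451 = (6 + 11236) - 22451 = 11242 - 22451 = -11209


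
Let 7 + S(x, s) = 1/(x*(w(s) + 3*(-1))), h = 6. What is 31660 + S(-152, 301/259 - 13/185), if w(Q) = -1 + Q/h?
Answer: 10195052019/322088 ≈ 31653.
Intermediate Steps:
w(Q) = -1 + Q/6
S(x, s) = -7 + 1/(x*(-4 + s/6)) (S(x, s) = -7 + 1/(x*((-1 + s/6) + 3*(-1))) = -7 + 1/(x*((-1 + s/6) - 3)) = -7 + 1/(x*(-4 + s/6)))
31660 + S(-152, 301/259 - 13/185) = 31660 + (6 + 168*(-152) - 7*(301/259 - 13/185)*(-152))/((-152)*(-24 + (301/259 - 13/185))) = 31660 - (6 - 25536 - 7*(301*(1/259) - 13*1/185)*(-152))/(152*(-24 + (301*(1/259) - 13*1/185))) = 31660 - (6 - 25536 - 7*(43/37 - 13/185)*(-152))/(152*(-24 + (43/37 - 13/185))) = 31660 - (6 - 25536 - 7*202/185*(-152))/(152*(-24 + 202/185)) = 31660 - (6 - 25536 + 214928/185)/(152*(-4238/185)) = 31660 - 1/152*(-185/4238)*(-4508122/185) = 31660 - 2254061/322088 = 10195052019/322088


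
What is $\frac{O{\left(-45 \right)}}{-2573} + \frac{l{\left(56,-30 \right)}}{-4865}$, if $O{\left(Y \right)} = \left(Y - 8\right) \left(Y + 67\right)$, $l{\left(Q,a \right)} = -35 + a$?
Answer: $\frac{1167967}{2503529} \approx 0.46653$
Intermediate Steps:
$O{\left(Y \right)} = \left(-8 + Y\right) \left(67 + Y\right)$
$\frac{O{\left(-45 \right)}}{-2573} + \frac{l{\left(56,-30 \right)}}{-4865} = \frac{-536 + \left(-45\right)^{2} + 59 \left(-45\right)}{-2573} + \frac{-35 - 30}{-4865} = \left(-536 + 2025 - 2655\right) \left(- \frac{1}{2573}\right) - - \frac{13}{973} = \left(-1166\right) \left(- \frac{1}{2573}\right) + \frac{13}{973} = \frac{1166}{2573} + \frac{13}{973} = \frac{1167967}{2503529}$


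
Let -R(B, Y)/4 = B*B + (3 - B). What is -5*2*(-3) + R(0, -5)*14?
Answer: -138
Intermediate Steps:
R(B, Y) = -12 - 4*B² + 4*B (R(B, Y) = -4*(B*B + (3 - B)) = -4*(B² + (3 - B)) = -4*(3 + B² - B) = -12 - 4*B² + 4*B)
-5*2*(-3) + R(0, -5)*14 = -5*2*(-3) + (-12 - 4*0² + 4*0)*14 = -10*(-3) + (-12 - 4*0 + 0)*14 = 30 + (-12 + 0 + 0)*14 = 30 - 12*14 = 30 - 168 = -138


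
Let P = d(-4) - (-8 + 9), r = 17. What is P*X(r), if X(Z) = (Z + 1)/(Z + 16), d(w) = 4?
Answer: 18/11 ≈ 1.6364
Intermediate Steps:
X(Z) = (1 + Z)/(16 + Z)
P = 3 (P = 4 - (-8 + 9) = 4 - 1*1 = 4 - 1 = 3)
P*X(r) = 3*((1 + 17)/(16 + 17)) = 3*(18/33) = 3*((1/33)*18) = 3*(6/11) = 18/11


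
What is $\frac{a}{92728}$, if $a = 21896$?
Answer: $\frac{2737}{11591} \approx 0.23613$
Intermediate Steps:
$\frac{a}{92728} = \frac{21896}{92728} = 21896 \cdot \frac{1}{92728} = \frac{2737}{11591}$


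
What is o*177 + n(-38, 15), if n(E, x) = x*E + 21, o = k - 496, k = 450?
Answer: -8691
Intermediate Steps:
o = -46 (o = 450 - 496 = -46)
n(E, x) = 21 + E*x (n(E, x) = E*x + 21 = 21 + E*x)
o*177 + n(-38, 15) = -46*177 + (21 - 38*15) = -8142 + (21 - 570) = -8142 - 549 = -8691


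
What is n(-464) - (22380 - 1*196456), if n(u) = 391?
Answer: 174467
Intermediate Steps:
n(-464) - (22380 - 1*196456) = 391 - (22380 - 1*196456) = 391 - (22380 - 196456) = 391 - 1*(-174076) = 391 + 174076 = 174467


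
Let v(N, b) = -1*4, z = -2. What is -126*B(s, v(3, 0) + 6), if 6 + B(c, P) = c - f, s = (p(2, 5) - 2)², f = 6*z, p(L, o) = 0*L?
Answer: -1260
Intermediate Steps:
v(N, b) = -4
p(L, o) = 0
f = -12 (f = 6*(-2) = -12)
s = 4 (s = (0 - 2)² = (-2)² = 4)
B(c, P) = 6 + c (B(c, P) = -6 + (c - 1*(-12)) = -6 + (c + 12) = -6 + (12 + c) = 6 + c)
-126*B(s, v(3, 0) + 6) = -126*(6 + 4) = -126*10 = -1260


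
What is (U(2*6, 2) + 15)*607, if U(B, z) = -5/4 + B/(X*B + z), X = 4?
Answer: 849193/100 ≈ 8491.9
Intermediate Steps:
U(B, z) = -5/4 + B/(z + 4*B) (U(B, z) = -5/4 + B/(4*B + z) = -5*¼ + B/(z + 4*B) = -5/4 + B/(z + 4*B))
(U(2*6, 2) + 15)*607 = ((-32*6 - 5*2)/(4*(2 + 4*(2*6))) + 15)*607 = ((-16*12 - 10)/(4*(2 + 4*12)) + 15)*607 = ((-192 - 10)/(4*(2 + 48)) + 15)*607 = ((¼)*(-202)/50 + 15)*607 = ((¼)*(1/50)*(-202) + 15)*607 = (-101/100 + 15)*607 = (1399/100)*607 = 849193/100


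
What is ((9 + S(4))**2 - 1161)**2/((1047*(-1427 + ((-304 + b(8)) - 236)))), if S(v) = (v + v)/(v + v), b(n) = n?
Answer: -1125721/2051073 ≈ -0.54885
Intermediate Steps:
S(v) = 1 (S(v) = (2*v)/((2*v)) = (2*v)*(1/(2*v)) = 1)
((9 + S(4))**2 - 1161)**2/((1047*(-1427 + ((-304 + b(8)) - 236)))) = ((9 + 1)**2 - 1161)**2/((1047*(-1427 + ((-304 + 8) - 236)))) = (10**2 - 1161)**2/((1047*(-1427 + (-296 - 236)))) = (100 - 1161)**2/((1047*(-1427 - 532))) = (-1061)**2/((1047*(-1959))) = 1125721/(-2051073) = 1125721*(-1/2051073) = -1125721/2051073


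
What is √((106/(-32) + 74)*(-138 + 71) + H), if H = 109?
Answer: I*√74033/4 ≈ 68.022*I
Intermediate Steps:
√((106/(-32) + 74)*(-138 + 71) + H) = √((106/(-32) + 74)*(-138 + 71) + 109) = √((106*(-1/32) + 74)*(-67) + 109) = √((-53/16 + 74)*(-67) + 109) = √((1131/16)*(-67) + 109) = √(-75777/16 + 109) = √(-74033/16) = I*√74033/4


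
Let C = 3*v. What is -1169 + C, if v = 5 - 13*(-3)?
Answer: -1037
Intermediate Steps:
v = 44 (v = 5 + 39 = 44)
C = 132 (C = 3*44 = 132)
-1169 + C = -1169 + 132 = -1037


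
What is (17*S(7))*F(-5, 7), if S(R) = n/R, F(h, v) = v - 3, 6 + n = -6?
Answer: -816/7 ≈ -116.57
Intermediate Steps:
n = -12 (n = -6 - 6 = -12)
F(h, v) = -3 + v
S(R) = -12/R
(17*S(7))*F(-5, 7) = (17*(-12/7))*(-3 + 7) = (17*(-12*1/7))*4 = (17*(-12/7))*4 = -204/7*4 = -816/7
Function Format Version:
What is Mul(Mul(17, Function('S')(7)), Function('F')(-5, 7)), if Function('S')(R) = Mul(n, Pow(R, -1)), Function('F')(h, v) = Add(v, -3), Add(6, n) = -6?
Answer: Rational(-816, 7) ≈ -116.57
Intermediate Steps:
n = -12 (n = Add(-6, -6) = -12)
Function('F')(h, v) = Add(-3, v)
Function('S')(R) = Mul(-12, Pow(R, -1))
Mul(Mul(17, Function('S')(7)), Function('F')(-5, 7)) = Mul(Mul(17, Mul(-12, Pow(7, -1))), Add(-3, 7)) = Mul(Mul(17, Mul(-12, Rational(1, 7))), 4) = Mul(Mul(17, Rational(-12, 7)), 4) = Mul(Rational(-204, 7), 4) = Rational(-816, 7)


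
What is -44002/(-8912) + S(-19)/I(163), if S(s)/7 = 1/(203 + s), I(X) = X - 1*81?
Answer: 41497785/8404016 ≈ 4.9379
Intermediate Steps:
I(X) = -81 + X (I(X) = X - 81 = -81 + X)
S(s) = 7/(203 + s)
-44002/(-8912) + S(-19)/I(163) = -44002/(-8912) + (7/(203 - 19))/(-81 + 163) = -44002*(-1/8912) + (7/184)/82 = 22001/4456 + (7*(1/184))*(1/82) = 22001/4456 + (7/184)*(1/82) = 22001/4456 + 7/15088 = 41497785/8404016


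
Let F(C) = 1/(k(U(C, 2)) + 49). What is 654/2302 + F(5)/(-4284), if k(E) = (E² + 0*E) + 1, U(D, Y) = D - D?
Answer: 70042249/246544200 ≈ 0.28410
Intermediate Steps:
U(D, Y) = 0
k(E) = 1 + E² (k(E) = (E² + 0) + 1 = E² + 1 = 1 + E²)
F(C) = 1/50 (F(C) = 1/((1 + 0²) + 49) = 1/((1 + 0) + 49) = 1/(1 + 49) = 1/50)
654/2302 + F(5)/(-4284) = 654/2302 + (1/50)/(-4284) = 654*(1/2302) + (1/50)*(-1/4284) = 327/1151 - 1/214200 = 70042249/246544200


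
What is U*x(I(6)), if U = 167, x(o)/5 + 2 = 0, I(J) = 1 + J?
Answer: -1670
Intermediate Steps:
x(o) = -10 (x(o) = -10 + 5*0 = -10 + 0 = -10)
U*x(I(6)) = 167*(-10) = -1670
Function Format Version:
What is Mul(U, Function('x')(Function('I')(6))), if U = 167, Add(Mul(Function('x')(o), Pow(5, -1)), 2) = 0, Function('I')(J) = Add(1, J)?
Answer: -1670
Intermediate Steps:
Function('x')(o) = -10 (Function('x')(o) = Add(-10, Mul(5, 0)) = Add(-10, 0) = -10)
Mul(U, Function('x')(Function('I')(6))) = Mul(167, -10) = -1670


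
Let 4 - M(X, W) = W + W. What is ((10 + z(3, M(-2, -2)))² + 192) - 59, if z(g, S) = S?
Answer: 457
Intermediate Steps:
M(X, W) = 4 - 2*W (M(X, W) = 4 - (W + W) = 4 - 2*W)
((10 + z(3, M(-2, -2)))² + 192) - 59 = ((10 + (4 - 2*(-2)))² + 192) - 59 = ((10 + (4 + 4))² + 192) - 59 = ((10 + 8)² + 192) - 59 = (18² + 192) - 59 = (324 + 192) - 59 = 516 - 59 = 457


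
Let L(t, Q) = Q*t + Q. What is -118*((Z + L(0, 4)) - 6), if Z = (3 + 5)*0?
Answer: 236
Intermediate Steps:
L(t, Q) = Q + Q*t
Z = 0 (Z = 8*0 = 0)
-118*((Z + L(0, 4)) - 6) = -118*((0 + 4*(1 + 0)) - 6) = -118*((0 + 4*1) - 6) = -118*((0 + 4) - 6) = -118*(4 - 6) = -118*(-2) = 236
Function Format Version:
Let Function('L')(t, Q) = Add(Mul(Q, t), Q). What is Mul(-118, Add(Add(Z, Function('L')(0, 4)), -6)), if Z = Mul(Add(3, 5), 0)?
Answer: 236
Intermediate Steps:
Function('L')(t, Q) = Add(Q, Mul(Q, t))
Z = 0 (Z = Mul(8, 0) = 0)
Mul(-118, Add(Add(Z, Function('L')(0, 4)), -6)) = Mul(-118, Add(Add(0, Mul(4, Add(1, 0))), -6)) = Mul(-118, Add(Add(0, Mul(4, 1)), -6)) = Mul(-118, Add(Add(0, 4), -6)) = Mul(-118, Add(4, -6)) = Mul(-118, -2) = 236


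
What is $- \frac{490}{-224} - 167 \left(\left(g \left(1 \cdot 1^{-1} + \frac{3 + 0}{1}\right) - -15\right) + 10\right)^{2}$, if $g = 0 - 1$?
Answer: $- \frac{1178317}{16} \approx -73645.0$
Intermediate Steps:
$g = -1$ ($g = 0 - 1 = -1$)
$- \frac{490}{-224} - 167 \left(\left(g \left(1 \cdot 1^{-1} + \frac{3 + 0}{1}\right) - -15\right) + 10\right)^{2} = - \frac{490}{-224} - 167 \left(\left(- (1 \cdot 1^{-1} + \frac{3 + 0}{1}) - -15\right) + 10\right)^{2} = \left(-490\right) \left(- \frac{1}{224}\right) - 167 \left(\left(- (1 \cdot 1 + 3 \cdot 1) + 15\right) + 10\right)^{2} = \frac{35}{16} - 167 \left(\left(- (1 + 3) + 15\right) + 10\right)^{2} = \frac{35}{16} - 167 \left(\left(\left(-1\right) 4 + 15\right) + 10\right)^{2} = \frac{35}{16} - 167 \left(\left(-4 + 15\right) + 10\right)^{2} = \frac{35}{16} - 167 \left(11 + 10\right)^{2} = \frac{35}{16} - 167 \cdot 21^{2} = \frac{35}{16} - 73647 = - \frac{1178317}{16}$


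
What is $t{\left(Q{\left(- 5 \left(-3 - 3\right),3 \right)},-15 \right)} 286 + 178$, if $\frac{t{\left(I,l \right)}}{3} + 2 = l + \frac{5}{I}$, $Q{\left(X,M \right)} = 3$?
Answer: $-12978$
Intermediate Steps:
$t{\left(I,l \right)} = -6 + 3 l + \frac{15}{I}$ ($t{\left(I,l \right)} = -6 + 3 \left(l + \frac{5}{I}\right) = -6 + \left(3 l + \frac{15}{I}\right) = -6 + 3 l + \frac{15}{I}$)
$t{\left(Q{\left(- 5 \left(-3 - 3\right),3 \right)},-15 \right)} 286 + 178 = \left(-6 + 3 \left(-15\right) + \frac{15}{3}\right) 286 + 178 = \left(-6 - 45 + 15 \cdot \frac{1}{3}\right) 286 + 178 = \left(-6 - 45 + 5\right) 286 + 178 = \left(-46\right) 286 + 178 = -13156 + 178 = -12978$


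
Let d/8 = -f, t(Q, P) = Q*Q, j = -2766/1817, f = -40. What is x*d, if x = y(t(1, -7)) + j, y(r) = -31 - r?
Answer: -19491200/1817 ≈ -10727.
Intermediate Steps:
j = -2766/1817 (j = -2766*1/1817 = -2766/1817 ≈ -1.5223)
t(Q, P) = Q²
x = -60910/1817 (x = (-31 - 1*1²) - 2766/1817 = (-31 - 1*1) - 2766/1817 = (-31 - 1) - 2766/1817 = -32 - 2766/1817 = -60910/1817 ≈ -33.522)
d = 320 (d = 8*(-1*(-40)) = 8*40 = 320)
x*d = -60910/1817*320 = -19491200/1817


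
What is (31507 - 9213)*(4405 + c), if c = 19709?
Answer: 537597516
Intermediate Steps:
(31507 - 9213)*(4405 + c) = (31507 - 9213)*(4405 + 19709) = 22294*24114 = 537597516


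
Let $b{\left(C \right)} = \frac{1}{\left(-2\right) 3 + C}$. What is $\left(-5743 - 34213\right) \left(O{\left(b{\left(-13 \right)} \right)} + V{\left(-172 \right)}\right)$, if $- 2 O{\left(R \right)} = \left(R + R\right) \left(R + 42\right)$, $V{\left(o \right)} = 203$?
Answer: $- \frac{2959940480}{361} \approx -8.1993 \cdot 10^{6}$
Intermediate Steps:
$b{\left(C \right)} = \frac{1}{-6 + C}$
$O{\left(R \right)} = - R \left(42 + R\right)$ ($O{\left(R \right)} = - \frac{\left(R + R\right) \left(R + 42\right)}{2} = - \frac{2 R \left(42 + R\right)}{2} = - R \left(42 + R\right)$)
$\left(-5743 - 34213\right) \left(O{\left(b{\left(-13 \right)} \right)} + V{\left(-172 \right)}\right) = \left(-5743 - 34213\right) \left(- \frac{42 + \frac{1}{-6 - 13}}{-6 - 13} + 203\right) = - 39956 \left(- \frac{42 + \frac{1}{-19}}{-19} + 203\right) = - 39956 \left(\left(-1\right) \left(- \frac{1}{19}\right) \left(42 - \frac{1}{19}\right) + 203\right) = - 39956 \left(\left(-1\right) \left(- \frac{1}{19}\right) \frac{797}{19} + 203\right) = - 39956 \left(\frac{797}{361} + 203\right) = \left(-39956\right) \frac{74080}{361} = - \frac{2959940480}{361}$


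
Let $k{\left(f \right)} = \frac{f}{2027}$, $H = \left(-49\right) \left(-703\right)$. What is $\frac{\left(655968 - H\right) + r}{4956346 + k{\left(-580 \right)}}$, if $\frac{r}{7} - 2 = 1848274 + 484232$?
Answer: $\frac{34355779079}{10046512762} \approx 3.4197$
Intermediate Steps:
$H = 34447$
$r = 16327556$ ($r = 14 + 7 \left(1848274 + 484232\right) = 14 + 7 \cdot 2332506 = 14 + 16327542 = 16327556$)
$k{\left(f \right)} = \frac{f}{2027}$ ($k{\left(f \right)} = f \frac{1}{2027} = \frac{f}{2027}$)
$\frac{\left(655968 - H\right) + r}{4956346 + k{\left(-580 \right)}} = \frac{\left(655968 - 34447\right) + 16327556}{4956346 + \frac{1}{2027} \left(-580\right)} = \frac{\left(655968 - 34447\right) + 16327556}{4956346 - \frac{580}{2027}} = \frac{621521 + 16327556}{\frac{10046512762}{2027}} = 16949077 \cdot \frac{2027}{10046512762} = \frac{34355779079}{10046512762}$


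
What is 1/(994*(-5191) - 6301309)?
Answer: -1/11461163 ≈ -8.7251e-8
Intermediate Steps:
1/(994*(-5191) - 6301309) = 1/(-5159854 - 6301309) = 1/(-11461163) = -1/11461163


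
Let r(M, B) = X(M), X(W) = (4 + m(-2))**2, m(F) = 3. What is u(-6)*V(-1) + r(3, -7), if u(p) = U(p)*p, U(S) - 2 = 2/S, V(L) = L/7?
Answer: 353/7 ≈ 50.429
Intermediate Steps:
V(L) = L/7 (V(L) = L*(1/7) = L/7)
U(S) = 2 + 2/S
X(W) = 49 (X(W) = (4 + 3)**2 = 7**2 = 49)
r(M, B) = 49
u(p) = p*(2 + 2/p) (u(p) = (2 + 2/p)*p = p*(2 + 2/p))
u(-6)*V(-1) + r(3, -7) = (2 + 2*(-6))*((1/7)*(-1)) + 49 = (2 - 12)*(-1/7) + 49 = -10*(-1/7) + 49 = 10/7 + 49 = 353/7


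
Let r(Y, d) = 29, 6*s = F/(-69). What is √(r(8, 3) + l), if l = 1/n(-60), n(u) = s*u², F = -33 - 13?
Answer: 3*√1289/20 ≈ 5.3854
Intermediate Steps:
F = -46
s = ⅑ (s = (-46/(-69))/6 = (-46*(-1/69))/6 = (⅙)*(⅔) = ⅑ ≈ 0.11111)
n(u) = u²/9
l = 1/400 (l = 1/((⅑)*(-60)²) = 1/((⅑)*3600) = 1/400 ≈ 0.0025000)
√(r(8, 3) + l) = √(29 + 1/400) = √(11601/400) = 3*√1289/20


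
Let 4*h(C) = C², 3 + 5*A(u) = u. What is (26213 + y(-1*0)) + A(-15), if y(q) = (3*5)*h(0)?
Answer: 131047/5 ≈ 26209.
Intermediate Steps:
A(u) = -⅗ + u/5
h(C) = C²/4
y(q) = 0 (y(q) = (3*5)*((¼)*0²) = 15*((¼)*0) = 15*0 = 0)
(26213 + y(-1*0)) + A(-15) = (26213 + 0) + (-⅗ + (⅕)*(-15)) = 26213 + (-⅗ - 3) = 26213 - 18/5 = 131047/5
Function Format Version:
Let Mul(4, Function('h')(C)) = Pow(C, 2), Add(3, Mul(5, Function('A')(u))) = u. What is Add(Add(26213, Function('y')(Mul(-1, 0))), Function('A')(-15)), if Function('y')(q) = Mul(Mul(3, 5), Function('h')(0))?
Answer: Rational(131047, 5) ≈ 26209.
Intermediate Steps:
Function('A')(u) = Add(Rational(-3, 5), Mul(Rational(1, 5), u))
Function('h')(C) = Mul(Rational(1, 4), Pow(C, 2))
Function('y')(q) = 0 (Function('y')(q) = Mul(Mul(3, 5), Mul(Rational(1, 4), Pow(0, 2))) = Mul(15, Mul(Rational(1, 4), 0)) = Mul(15, 0) = 0)
Add(Add(26213, Function('y')(Mul(-1, 0))), Function('A')(-15)) = Add(Add(26213, 0), Add(Rational(-3, 5), Mul(Rational(1, 5), -15))) = Add(26213, Add(Rational(-3, 5), -3)) = Add(26213, Rational(-18, 5)) = Rational(131047, 5)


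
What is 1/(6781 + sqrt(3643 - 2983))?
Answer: 6781/45981301 - 2*sqrt(165)/45981301 ≈ 0.00014691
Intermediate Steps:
1/(6781 + sqrt(3643 - 2983)) = 1/(6781 + sqrt(660)) = 1/(6781 + 2*sqrt(165))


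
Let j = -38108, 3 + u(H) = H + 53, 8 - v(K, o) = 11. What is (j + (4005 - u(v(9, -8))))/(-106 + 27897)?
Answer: -34150/27791 ≈ -1.2288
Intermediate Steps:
v(K, o) = -3 (v(K, o) = 8 - 1*11 = 8 - 11 = -3)
u(H) = 50 + H (u(H) = -3 + (H + 53) = -3 + (53 + H) = 50 + H)
(j + (4005 - u(v(9, -8))))/(-106 + 27897) = (-38108 + (4005 - (50 - 3)))/(-106 + 27897) = (-38108 + (4005 - 1*47))/27791 = (-38108 + (4005 - 47))*(1/27791) = (-38108 + 3958)*(1/27791) = -34150*1/27791 = -34150/27791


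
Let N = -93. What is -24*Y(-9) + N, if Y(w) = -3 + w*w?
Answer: -1965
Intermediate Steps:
Y(w) = -3 + w**2
-24*Y(-9) + N = -24*(-3 + (-9)**2) - 93 = -24*(-3 + 81) - 93 = -24*78 - 93 = -1872 - 93 = -1965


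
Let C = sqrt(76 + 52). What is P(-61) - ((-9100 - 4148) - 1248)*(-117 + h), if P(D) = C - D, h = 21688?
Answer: 312693277 + 8*sqrt(2) ≈ 3.1269e+8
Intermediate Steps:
C = 8*sqrt(2) (C = sqrt(128) = 8*sqrt(2) ≈ 11.314)
P(D) = -D + 8*sqrt(2) (P(D) = 8*sqrt(2) - D = -D + 8*sqrt(2))
P(-61) - ((-9100 - 4148) - 1248)*(-117 + h) = (-1*(-61) + 8*sqrt(2)) - ((-9100 - 4148) - 1248)*(-117 + 21688) = (61 + 8*sqrt(2)) - (-13248 - 1248)*21571 = (61 + 8*sqrt(2)) - (-14496)*21571 = (61 + 8*sqrt(2)) - 1*(-312693216) = (61 + 8*sqrt(2)) + 312693216 = 312693277 + 8*sqrt(2)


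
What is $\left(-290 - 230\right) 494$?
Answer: $-256880$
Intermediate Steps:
$\left(-290 - 230\right) 494 = \left(-520\right) 494 = -256880$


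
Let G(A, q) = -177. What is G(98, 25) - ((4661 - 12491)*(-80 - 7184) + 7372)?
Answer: -56884669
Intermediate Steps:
G(98, 25) - ((4661 - 12491)*(-80 - 7184) + 7372) = -177 - ((4661 - 12491)*(-80 - 7184) + 7372) = -177 - (-7830*(-7264) + 7372) = -177 - (56877120 + 7372) = -177 - 1*56884492 = -177 - 56884492 = -56884669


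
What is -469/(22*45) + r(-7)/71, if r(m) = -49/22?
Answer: -17752/35145 ≈ -0.50511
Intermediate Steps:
r(m) = -49/22 (r(m) = -49*1/22 = -49/22)
-469/(22*45) + r(-7)/71 = -469/(22*45) - 49/22/71 = -469/990 - 49/22*1/71 = -469*1/990 - 49/1562 = -469/990 - 49/1562 = -17752/35145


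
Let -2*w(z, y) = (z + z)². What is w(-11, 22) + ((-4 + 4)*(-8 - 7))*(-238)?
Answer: -242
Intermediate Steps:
w(z, y) = -2*z² (w(z, y) = -(z + z)²/2 = -4*z²/2 = -2*z²)
w(-11, 22) + ((-4 + 4)*(-8 - 7))*(-238) = -2*(-11)² + ((-4 + 4)*(-8 - 7))*(-238) = -2*121 + (0*(-15))*(-238) = -242 + 0*(-238) = -242 + 0 = -242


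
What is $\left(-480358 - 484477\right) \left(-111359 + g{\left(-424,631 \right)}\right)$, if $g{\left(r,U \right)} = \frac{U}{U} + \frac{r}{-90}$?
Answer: $\frac{966937954366}{9} \approx 1.0744 \cdot 10^{11}$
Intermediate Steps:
$g{\left(r,U \right)} = 1 - \frac{r}{90}$ ($g{\left(r,U \right)} = 1 + r \left(- \frac{1}{90}\right) = 1 - \frac{r}{90}$)
$\left(-480358 - 484477\right) \left(-111359 + g{\left(-424,631 \right)}\right) = \left(-480358 - 484477\right) \left(-111359 + \left(1 - - \frac{212}{45}\right)\right) = - 964835 \left(-111359 + \left(1 + \frac{212}{45}\right)\right) = - 964835 \left(-111359 + \frac{257}{45}\right) = \left(-964835\right) \left(- \frac{5010898}{45}\right) = \frac{966937954366}{9}$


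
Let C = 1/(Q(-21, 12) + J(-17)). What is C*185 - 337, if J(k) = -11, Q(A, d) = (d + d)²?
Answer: -38044/113 ≈ -336.67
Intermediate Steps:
Q(A, d) = 4*d² (Q(A, d) = (2*d)² = 4*d²)
C = 1/565 (C = 1/(4*12² - 11) = 1/(4*144 - 11) = 1/(576 - 11) = 1/565 ≈ 0.0017699)
C*185 - 337 = (1/565)*185 - 337 = 37/113 - 337 = -38044/113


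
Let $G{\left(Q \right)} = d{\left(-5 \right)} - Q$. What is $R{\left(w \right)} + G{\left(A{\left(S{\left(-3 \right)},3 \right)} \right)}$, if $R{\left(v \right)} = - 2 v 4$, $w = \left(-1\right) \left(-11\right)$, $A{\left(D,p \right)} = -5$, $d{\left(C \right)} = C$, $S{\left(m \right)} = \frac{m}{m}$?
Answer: $-88$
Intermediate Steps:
$S{\left(m \right)} = 1$
$w = 11$
$R{\left(v \right)} = - 8 v$
$G{\left(Q \right)} = -5 - Q$
$R{\left(w \right)} + G{\left(A{\left(S{\left(-3 \right)},3 \right)} \right)} = \left(-8\right) 11 - 0 = -88 + \left(-5 + 5\right) = -88 + 0 = -88$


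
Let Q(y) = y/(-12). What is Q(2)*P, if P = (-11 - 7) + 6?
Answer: 2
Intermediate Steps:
Q(y) = -y/12 (Q(y) = y*(-1/12) = -y/12)
P = -12 (P = -18 + 6 = -12)
Q(2)*P = -1/12*2*(-12) = -1/6*(-12) = 2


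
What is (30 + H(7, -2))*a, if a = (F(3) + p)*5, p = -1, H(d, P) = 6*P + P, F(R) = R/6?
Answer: -40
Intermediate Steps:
F(R) = R/6 (F(R) = R*(⅙) = R/6)
H(d, P) = 7*P
a = -5/2 (a = ((⅙)*3 - 1)*5 = (½ - 1)*5 = -½*5 = -5/2 ≈ -2.5000)
(30 + H(7, -2))*a = (30 + 7*(-2))*(-5/2) = (30 - 14)*(-5/2) = 16*(-5/2) = -40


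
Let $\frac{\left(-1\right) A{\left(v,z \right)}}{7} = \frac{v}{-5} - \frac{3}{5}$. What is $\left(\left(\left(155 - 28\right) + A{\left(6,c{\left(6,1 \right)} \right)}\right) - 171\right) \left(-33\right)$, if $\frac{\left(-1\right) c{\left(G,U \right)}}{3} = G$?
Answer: $\frac{5181}{5} \approx 1036.2$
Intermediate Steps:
$c{\left(G,U \right)} = - 3 G$
$A{\left(v,z \right)} = \frac{21}{5} + \frac{7 v}{5}$ ($A{\left(v,z \right)} = - 7 \left(\frac{v}{-5} - \frac{3}{5}\right) = - 7 \left(v \left(- \frac{1}{5}\right) - \frac{3}{5}\right) = - 7 \left(- \frac{v}{5} - \frac{3}{5}\right) = - 7 \left(- \frac{3}{5} - \frac{v}{5}\right) = \frac{21}{5} + \frac{7 v}{5}$)
$\left(\left(\left(155 - 28\right) + A{\left(6,c{\left(6,1 \right)} \right)}\right) - 171\right) \left(-33\right) = \left(\left(\left(155 - 28\right) + \left(\frac{21}{5} + \frac{7}{5} \cdot 6\right)\right) - 171\right) \left(-33\right) = \left(\left(127 + \left(\frac{21}{5} + \frac{42}{5}\right)\right) - 171\right) \left(-33\right) = \left(\left(127 + \frac{63}{5}\right) - 171\right) \left(-33\right) = \left(\frac{698}{5} - 171\right) \left(-33\right) = \left(- \frac{157}{5}\right) \left(-33\right) = \frac{5181}{5}$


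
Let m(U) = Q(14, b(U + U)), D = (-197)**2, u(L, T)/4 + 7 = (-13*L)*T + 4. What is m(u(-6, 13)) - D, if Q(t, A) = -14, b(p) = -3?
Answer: -38823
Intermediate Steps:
u(L, T) = -12 - 52*L*T (u(L, T) = -28 + 4*((-13*L)*T + 4) = -28 + 4*(-13*L*T + 4) = -28 + 4*(4 - 13*L*T) = -28 + (16 - 52*L*T) = -12 - 52*L*T)
D = 38809
m(U) = -14
m(u(-6, 13)) - D = -14 - 1*38809 = -14 - 38809 = -38823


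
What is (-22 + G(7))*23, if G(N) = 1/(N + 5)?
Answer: -6049/12 ≈ -504.08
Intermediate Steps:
G(N) = 1/(5 + N)
(-22 + G(7))*23 = (-22 + 1/(5 + 7))*23 = (-22 + 1/12)*23 = -263/12*23 = -6049/12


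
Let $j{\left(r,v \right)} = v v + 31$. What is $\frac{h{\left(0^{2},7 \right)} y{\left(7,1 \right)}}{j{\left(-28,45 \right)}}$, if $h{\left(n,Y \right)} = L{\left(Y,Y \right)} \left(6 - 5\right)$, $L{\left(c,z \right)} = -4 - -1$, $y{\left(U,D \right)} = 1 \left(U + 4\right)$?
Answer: $- \frac{33}{2056} \approx -0.016051$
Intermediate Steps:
$y{\left(U,D \right)} = 4 + U$ ($y{\left(U,D \right)} = 1 \left(4 + U\right) = 4 + U$)
$j{\left(r,v \right)} = 31 + v^{2}$ ($j{\left(r,v \right)} = v^{2} + 31 = 31 + v^{2}$)
$L{\left(c,z \right)} = -3$ ($L{\left(c,z \right)} = -4 + 1 = -3$)
$h{\left(n,Y \right)} = -3$ ($h{\left(n,Y \right)} = - 3 \left(6 - 5\right) = \left(-3\right) 1 = -3$)
$\frac{h{\left(0^{2},7 \right)} y{\left(7,1 \right)}}{j{\left(-28,45 \right)}} = \frac{\left(-3\right) \left(4 + 7\right)}{31 + 45^{2}} = \frac{\left(-3\right) 11}{31 + 2025} = - \frac{33}{2056}$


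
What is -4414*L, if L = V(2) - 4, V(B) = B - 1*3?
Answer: 22070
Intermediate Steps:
V(B) = -3 + B (V(B) = B - 3 = -3 + B)
L = -5 (L = (-3 + 2) - 4 = -1 - 4 = -5)
-4414*L = -4414*(-5) = 22070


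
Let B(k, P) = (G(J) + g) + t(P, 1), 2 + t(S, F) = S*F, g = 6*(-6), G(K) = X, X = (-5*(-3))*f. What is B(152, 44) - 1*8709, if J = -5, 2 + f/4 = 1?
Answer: -8763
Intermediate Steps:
f = -4 (f = -8 + 4*1 = -8 + 4 = -4)
X = -60 (X = -5*(-3)*(-4) = 15*(-4) = -60)
G(K) = -60
g = -36
t(S, F) = -2 + F*S (t(S, F) = -2 + S*F = -2 + F*S)
B(k, P) = -98 + P (B(k, P) = (-60 - 36) + (-2 + 1*P) = -96 + (-2 + P) = -98 + P)
B(152, 44) - 1*8709 = (-98 + 44) - 1*8709 = -54 - 8709 = -8763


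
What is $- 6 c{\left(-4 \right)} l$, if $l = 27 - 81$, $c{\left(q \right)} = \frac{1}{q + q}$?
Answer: $- \frac{81}{2} \approx -40.5$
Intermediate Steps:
$c{\left(q \right)} = \frac{1}{2 q}$
$l = -54$
$- 6 c{\left(-4 \right)} l = - 6 \frac{1}{2 \left(-4\right)} \left(-54\right) = - 6 \cdot \frac{1}{2} \left(- \frac{1}{4}\right) \left(-54\right) = \left(-6\right) \left(- \frac{1}{8}\right) \left(-54\right) = \frac{3}{4} \left(-54\right) = - \frac{81}{2}$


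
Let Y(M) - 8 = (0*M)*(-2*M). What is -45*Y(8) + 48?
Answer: -312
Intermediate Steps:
Y(M) = 8 (Y(M) = 8 + (0*M)*(-2*M) = 8 + 0*(-2*M) = 8 + 0 = 8)
-45*Y(8) + 48 = -45*8 + 48 = -360 + 48 = -312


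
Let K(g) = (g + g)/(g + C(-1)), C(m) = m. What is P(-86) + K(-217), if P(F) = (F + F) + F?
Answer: -27905/109 ≈ -256.01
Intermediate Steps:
P(F) = 3*F (P(F) = 2*F + F = 3*F)
K(g) = 2*g/(-1 + g) (K(g) = (g + g)/(g - 1) = (2*g)/(-1 + g) = 2*g/(-1 + g))
P(-86) + K(-217) = 3*(-86) + 2*(-217)/(-1 - 217) = -258 + 2*(-217)/(-218) = -258 + 2*(-217)*(-1/218) = -258 + 217/109 = -27905/109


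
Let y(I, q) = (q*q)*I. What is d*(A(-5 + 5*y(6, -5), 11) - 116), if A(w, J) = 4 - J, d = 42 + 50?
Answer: -11316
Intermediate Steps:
d = 92
y(I, q) = I*q**2 (y(I, q) = q**2*I = I*q**2)
d*(A(-5 + 5*y(6, -5), 11) - 116) = 92*((4 - 1*11) - 116) = 92*((4 - 11) - 116) = 92*(-7 - 116) = 92*(-123) = -11316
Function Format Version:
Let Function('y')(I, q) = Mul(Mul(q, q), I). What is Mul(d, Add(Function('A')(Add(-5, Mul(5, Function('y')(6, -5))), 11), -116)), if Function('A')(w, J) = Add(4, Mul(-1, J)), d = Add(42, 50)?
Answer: -11316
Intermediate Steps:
d = 92
Function('y')(I, q) = Mul(I, Pow(q, 2)) (Function('y')(I, q) = Mul(Pow(q, 2), I) = Mul(I, Pow(q, 2)))
Mul(d, Add(Function('A')(Add(-5, Mul(5, Function('y')(6, -5))), 11), -116)) = Mul(92, Add(Add(4, Mul(-1, 11)), -116)) = Mul(92, Add(Add(4, -11), -116)) = Mul(92, Add(-7, -116)) = Mul(92, -123) = -11316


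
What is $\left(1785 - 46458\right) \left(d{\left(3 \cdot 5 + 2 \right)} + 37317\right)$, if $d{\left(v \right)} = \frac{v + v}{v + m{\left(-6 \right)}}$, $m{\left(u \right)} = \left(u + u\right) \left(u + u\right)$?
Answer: $- \frac{268398555783}{161} \approx -1.6671 \cdot 10^{9}$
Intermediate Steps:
$m{\left(u \right)} = 4 u^{2}$ ($m{\left(u \right)} = 2 u 2 u = 4 u^{2}$)
$d{\left(v \right)} = \frac{2 v}{144 + v}$ ($d{\left(v \right)} = \frac{v + v}{v + 4 \left(-6\right)^{2}} = \frac{2 v}{v + 4 \cdot 36} = \frac{2 v}{v + 144} = \frac{2 v}{144 + v}$)
$\left(1785 - 46458\right) \left(d{\left(3 \cdot 5 + 2 \right)} + 37317\right) = \left(1785 - 46458\right) \left(\frac{2 \left(3 \cdot 5 + 2\right)}{144 + \left(3 \cdot 5 + 2\right)} + 37317\right) = - 44673 \left(\frac{2 \left(15 + 2\right)}{144 + \left(15 + 2\right)} + 37317\right) = - 44673 \left(2 \cdot 17 \frac{1}{144 + 17} + 37317\right) = - 44673 \left(2 \cdot 17 \cdot \frac{1}{161} + 37317\right) = - 44673 \left(\frac{34}{161} + 37317\right) = \left(-44673\right) \frac{6008071}{161} = - \frac{268398555783}{161}$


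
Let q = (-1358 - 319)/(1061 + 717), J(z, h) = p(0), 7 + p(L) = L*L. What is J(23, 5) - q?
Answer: -10769/1778 ≈ -6.0568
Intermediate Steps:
p(L) = -7 + L² (p(L) = -7 + L*L = -7 + L²)
J(z, h) = -7 (J(z, h) = -7 + 0² = -7 + 0 = -7)
q = -1677/1778 ≈ -0.94319
J(23, 5) - q = -7 - 1*(-1677/1778) = -7 + 1677/1778 = -10769/1778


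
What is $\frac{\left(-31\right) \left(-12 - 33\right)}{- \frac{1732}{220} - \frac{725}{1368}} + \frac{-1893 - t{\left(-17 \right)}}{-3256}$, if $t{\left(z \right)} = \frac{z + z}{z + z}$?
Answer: $- \frac{4602049811}{27817636} \approx -165.44$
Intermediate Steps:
$t{\left(z \right)} = 1$ ($t{\left(z \right)} = \frac{2 z}{2 z} = 2 z \frac{1}{2 z} = 1$)
$\frac{\left(-31\right) \left(-12 - 33\right)}{- \frac{1732}{220} - \frac{725}{1368}} + \frac{-1893 - t{\left(-17 \right)}}{-3256} = \frac{\left(-31\right) \left(-12 - 33\right)}{- \frac{1732}{220} - \frac{725}{1368}} + \frac{-1893 - 1}{-3256} = \frac{\left(-31\right) \left(-45\right)}{\left(-1732\right) \frac{1}{220} - \frac{725}{1368}} + \left(-1893 - 1\right) \left(- \frac{1}{3256}\right) = \frac{1395}{- \frac{433}{55} - \frac{725}{1368}} - - \frac{947}{1628} = \frac{1395}{- \frac{632219}{75240}} + \frac{947}{1628} = 1395 \left(- \frac{75240}{632219}\right) + \frac{947}{1628} = - \frac{104959800}{632219} + \frac{947}{1628} = - \frac{4602049811}{27817636}$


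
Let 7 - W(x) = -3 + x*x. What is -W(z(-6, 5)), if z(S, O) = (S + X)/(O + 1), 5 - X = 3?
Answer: -86/9 ≈ -9.5556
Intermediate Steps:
X = 2 (X = 5 - 1*3 = 5 - 3 = 2)
z(S, O) = (2 + S)/(1 + O) (z(S, O) = (S + 2)/(O + 1) = (2 + S)/(1 + O))
W(x) = 10 - x² (W(x) = 7 - (-3 + x*x) = 7 - (-3 + x²) = 7 + (3 - x²) = 10 - x²)
-W(z(-6, 5)) = -(10 - ((2 - 6)/(1 + 5))²) = -(10 - (-4/6)²) = -(10 - ((⅙)*(-4))²) = -(10 - (-⅔)²) = -(10 - 1*4/9) = -(10 - 4/9) = -1*86/9 = -86/9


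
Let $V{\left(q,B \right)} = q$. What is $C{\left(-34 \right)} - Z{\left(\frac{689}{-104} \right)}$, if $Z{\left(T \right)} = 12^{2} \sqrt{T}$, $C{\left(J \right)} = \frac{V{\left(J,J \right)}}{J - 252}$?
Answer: $\frac{17}{143} - 36 i \sqrt{106} \approx 0.11888 - 370.64 i$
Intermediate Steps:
$C{\left(J \right)} = \frac{J}{-252 + J}$ ($C{\left(J \right)} = \frac{J}{J - 252} = \frac{J}{-252 + J}$)
$Z{\left(T \right)} = 144 \sqrt{T}$
$C{\left(-34 \right)} - Z{\left(\frac{689}{-104} \right)} = - \frac{34}{-252 - 34} - 144 \sqrt{\frac{689}{-104}} = - \frac{34}{-286} - 144 \sqrt{689 \left(- \frac{1}{104}\right)} = \left(-34\right) \left(- \frac{1}{286}\right) - 144 \sqrt{- \frac{53}{8}} = \frac{17}{143} - 144 \frac{i \sqrt{106}}{4} = \frac{17}{143} - 36 i \sqrt{106}$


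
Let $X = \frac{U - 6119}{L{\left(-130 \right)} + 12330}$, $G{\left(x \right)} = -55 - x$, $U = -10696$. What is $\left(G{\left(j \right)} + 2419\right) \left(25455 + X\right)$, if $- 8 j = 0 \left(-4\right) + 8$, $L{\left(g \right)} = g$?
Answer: $\frac{29376533901}{488} \approx 6.0198 \cdot 10^{7}$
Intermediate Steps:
$j = -1$ ($j = - \frac{0 \left(-4\right) + 8}{8} = - \frac{0 + 8}{8} = \left(- \frac{1}{8}\right) 8 = -1$)
$X = - \frac{3363}{2440}$ ($X = \frac{-10696 - 6119}{-130 + 12330} = - \frac{16815}{12200} = \left(-16815\right) \frac{1}{12200} = - \frac{3363}{2440} \approx -1.3783$)
$\left(G{\left(j \right)} + 2419\right) \left(25455 + X\right) = \left(\left(-55 - -1\right) + 2419\right) \left(25455 - \frac{3363}{2440}\right) = \left(\left(-55 + 1\right) + 2419\right) \frac{62106837}{2440} = \left(-54 + 2419\right) \frac{62106837}{2440} = 2365 \cdot \frac{62106837}{2440} = \frac{29376533901}{488}$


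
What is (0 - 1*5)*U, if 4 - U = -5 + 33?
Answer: 120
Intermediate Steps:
U = -24 (U = 4 - (-5 + 33) = 4 - 1*28 = 4 - 28 = -24)
(0 - 1*5)*U = (0 - 1*5)*(-24) = (0 - 5)*(-24) = -5*(-24) = 120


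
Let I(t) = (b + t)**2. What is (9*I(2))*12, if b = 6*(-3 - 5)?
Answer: 228528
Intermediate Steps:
b = -48 (b = 6*(-8) = -48)
I(t) = (-48 + t)**2
(9*I(2))*12 = (9*(-48 + 2)**2)*12 = (9*(-46)**2)*12 = (9*2116)*12 = 19044*12 = 228528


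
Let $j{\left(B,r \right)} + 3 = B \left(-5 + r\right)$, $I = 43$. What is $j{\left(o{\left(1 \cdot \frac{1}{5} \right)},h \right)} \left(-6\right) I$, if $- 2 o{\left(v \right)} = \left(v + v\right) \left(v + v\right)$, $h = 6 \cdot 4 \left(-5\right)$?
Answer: $-1806$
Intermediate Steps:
$h = -120$ ($h = 24 \left(-5\right) = -120$)
$o{\left(v \right)} = - 2 v^{2}$ ($o{\left(v \right)} = - \frac{\left(v + v\right) \left(v + v\right)}{2} = - \frac{2 v 2 v}{2} = - \frac{4 v^{2}}{2} = - 2 v^{2}$)
$j{\left(B,r \right)} = -3 + B \left(-5 + r\right)$
$j{\left(o{\left(1 \cdot \frac{1}{5} \right)},h \right)} \left(-6\right) I = \left(-3 - 5 \left(- 2 \left(1 \cdot \frac{1}{5}\right)^{2}\right) + - 2 \left(1 \cdot \frac{1}{5}\right)^{2} \left(-120\right)\right) \left(-6\right) 43 = \left(-3 - 5 \left(- \frac{2}{25}\right) + - \frac{2}{25} \left(-120\right)\right) \left(-6\right) 43 = \left(-3 - 5 \left(\left(-2\right) \frac{1}{25}\right) + \left(-2\right) \frac{1}{25} \left(-120\right)\right) \left(-6\right) 43 = \left(-3 - - \frac{2}{5} - - \frac{48}{5}\right) \left(-6\right) 43 = \left(-3 + \frac{2}{5} + \frac{48}{5}\right) \left(-6\right) 43 = 7 \left(-6\right) 43 = \left(-42\right) 43 = -1806$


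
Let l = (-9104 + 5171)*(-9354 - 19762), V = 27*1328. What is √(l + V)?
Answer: 6*√3181919 ≈ 10703.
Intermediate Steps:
V = 35856
l = 114513228 (l = -3933*(-29116) = 114513228)
√(l + V) = √(114513228 + 35856) = √114549084 = 6*√3181919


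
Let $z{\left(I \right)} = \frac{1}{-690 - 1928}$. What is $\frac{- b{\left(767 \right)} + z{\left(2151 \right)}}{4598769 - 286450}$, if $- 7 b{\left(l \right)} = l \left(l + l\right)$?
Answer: $\frac{440040171}{11289651142} \approx 0.038977$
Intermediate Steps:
$b{\left(l \right)} = - \frac{2 l^{2}}{7}$ ($b{\left(l \right)} = - \frac{l \left(l + l\right)}{7} = - \frac{l 2 l}{7} = - \frac{2 l^{2}}{7}$)
$z{\left(I \right)} = - \frac{1}{2618}$ ($z{\left(I \right)} = \frac{1}{-2618} = - \frac{1}{2618}$)
$\frac{- b{\left(767 \right)} + z{\left(2151 \right)}}{4598769 - 286450} = \frac{- \frac{\left(-2\right) 767^{2}}{7} - \frac{1}{2618}}{4598769 - 286450} = \frac{- \frac{\left(-2\right) 588289}{7} - \frac{1}{2618}}{4312319} = \left(\left(-1\right) \left(- \frac{1176578}{7}\right) - \frac{1}{2618}\right) \frac{1}{4312319} = \left(\frac{1176578}{7} - \frac{1}{2618}\right) \frac{1}{4312319} = \frac{440040171}{2618} \cdot \frac{1}{4312319} = \frac{440040171}{11289651142}$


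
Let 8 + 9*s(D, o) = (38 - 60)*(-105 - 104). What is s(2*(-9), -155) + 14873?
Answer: 15383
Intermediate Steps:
s(D, o) = 510 (s(D, o) = -8/9 + ((38 - 60)*(-105 - 104))/9 = -8/9 + (-22*(-209))/9 = -8/9 + (⅑)*4598 = -8/9 + 4598/9 = 510)
s(2*(-9), -155) + 14873 = 510 + 14873 = 15383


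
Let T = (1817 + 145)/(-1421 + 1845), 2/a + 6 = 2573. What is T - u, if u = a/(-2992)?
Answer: 941816951/203532296 ≈ 4.6274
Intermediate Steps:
a = 2/2567 (a = 2/(-6 + 2573) = 2/2567 ≈ 0.00077912)
u = -1/3840232 (u = (2/2567)/(-2992) = (2/2567)*(-1/2992) = -1/3840232 ≈ -2.6040e-7)
T = 981/212 (T = 1962/424 = 1962*(1/424) = 981/212 ≈ 4.6274)
T - u = 981/212 - 1*(-1/3840232) = 981/212 + 1/3840232 = 941816951/203532296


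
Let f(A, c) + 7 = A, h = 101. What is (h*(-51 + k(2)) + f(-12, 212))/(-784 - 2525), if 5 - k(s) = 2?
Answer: 4867/3309 ≈ 1.4708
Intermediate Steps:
k(s) = 3 (k(s) = 5 - 1*2 = 5 - 2 = 3)
f(A, c) = -7 + A
(h*(-51 + k(2)) + f(-12, 212))/(-784 - 2525) = (101*(-51 + 3) + (-7 - 12))/(-784 - 2525) = (101*(-48) - 19)/(-3309) = (-4848 - 19)*(-1/3309) = -4867*(-1/3309) = 4867/3309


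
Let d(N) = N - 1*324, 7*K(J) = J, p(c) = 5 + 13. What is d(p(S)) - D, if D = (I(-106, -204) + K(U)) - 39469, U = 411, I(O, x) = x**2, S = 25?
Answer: -17582/7 ≈ -2511.7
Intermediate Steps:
p(c) = 18
K(J) = J/7
d(N) = -324 + N (d(N) = N - 324 = -324 + N)
D = 15440/7 (D = ((-204)**2 + (1/7)*411) - 39469 = (41616 + 411/7) - 39469 = 291723/7 - 39469 = 15440/7 ≈ 2205.7)
d(p(S)) - D = (-324 + 18) - 1*15440/7 = -306 - 15440/7 = -17582/7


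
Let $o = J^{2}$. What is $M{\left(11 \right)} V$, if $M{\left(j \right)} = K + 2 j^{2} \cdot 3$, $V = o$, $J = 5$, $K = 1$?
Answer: $18175$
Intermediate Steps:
$o = 25$ ($o = 5^{2} = 25$)
$V = 25$
$M{\left(j \right)} = 1 + 6 j^{2}$ ($M{\left(j \right)} = 1 + 2 j^{2} \cdot 3 = 1 + 6 j^{2}$)
$M{\left(11 \right)} V = \left(1 + 6 \cdot 11^{2}\right) 25 = \left(1 + 6 \cdot 121\right) 25 = \left(1 + 726\right) 25 = 727 \cdot 25 = 18175$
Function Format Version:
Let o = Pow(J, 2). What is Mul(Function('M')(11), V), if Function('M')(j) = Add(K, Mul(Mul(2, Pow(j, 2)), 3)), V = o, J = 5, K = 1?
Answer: 18175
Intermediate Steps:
o = 25 (o = Pow(5, 2) = 25)
V = 25
Function('M')(j) = Add(1, Mul(6, Pow(j, 2))) (Function('M')(j) = Add(1, Mul(Mul(2, Pow(j, 2)), 3)) = Add(1, Mul(6, Pow(j, 2))))
Mul(Function('M')(11), V) = Mul(Add(1, Mul(6, Pow(11, 2))), 25) = Mul(Add(1, Mul(6, 121)), 25) = Mul(Add(1, 726), 25) = Mul(727, 25) = 18175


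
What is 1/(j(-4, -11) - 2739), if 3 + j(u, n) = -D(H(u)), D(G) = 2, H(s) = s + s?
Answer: -1/2744 ≈ -0.00036443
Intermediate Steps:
H(s) = 2*s
j(u, n) = -5 (j(u, n) = -3 - 1*2 = -3 - 2 = -5)
1/(j(-4, -11) - 2739) = 1/(-5 - 2739) = 1/(-2744) = -1/2744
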